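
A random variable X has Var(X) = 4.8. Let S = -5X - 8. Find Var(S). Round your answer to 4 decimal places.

120.0000

Var(-5X - 8) = (-5)²·Var(X) = 25·4.8 = 120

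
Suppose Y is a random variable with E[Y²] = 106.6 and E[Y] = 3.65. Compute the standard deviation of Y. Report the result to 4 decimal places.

9.6580

Var(Y) = 106.6 − (3.65)² = 93.2775
sd(Y) = √93.2775 ≈ 9.6580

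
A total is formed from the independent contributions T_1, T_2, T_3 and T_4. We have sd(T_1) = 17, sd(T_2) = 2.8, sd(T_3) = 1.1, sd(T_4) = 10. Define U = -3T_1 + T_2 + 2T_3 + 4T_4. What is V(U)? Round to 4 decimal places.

V(T_1) = 289, V(T_2) = 7.84, V(T_3) = 1.21, V(T_4) = 100
By independence, V(U) = (-3)²V(T_1) + (1)²V(T_2) + (2)²V(T_3) + (4)²V(T_4)
= (-3)²·289 + (1)²·7.84 + (2)²·1.21 + (4)²·100 = 4213.68

4213.6800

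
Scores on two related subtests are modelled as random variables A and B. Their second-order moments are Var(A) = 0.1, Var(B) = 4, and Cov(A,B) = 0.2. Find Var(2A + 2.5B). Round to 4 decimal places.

27.4000

Var(2A + 2.5B) = (2)²·Var(A) + (2.5)²·Var(B) + 2·(2)·(2.5)·Cov(A,B)
= 4·0.1 + 6.25·4 + 10·0.2 = 27.4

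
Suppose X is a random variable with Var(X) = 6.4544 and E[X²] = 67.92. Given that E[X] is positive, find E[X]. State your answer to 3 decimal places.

7.840

(E[X])² = E[X²] − Var(X) = 67.92 − 6.4544 = 61.4656
E[X] = √61.4656 = 7.84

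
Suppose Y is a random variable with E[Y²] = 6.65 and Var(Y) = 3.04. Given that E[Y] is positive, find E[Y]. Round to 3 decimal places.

1.900

(E[Y])² = E[Y²] − Var(Y) = 6.65 − 3.04 = 3.61
E[Y] = √3.61 = 1.9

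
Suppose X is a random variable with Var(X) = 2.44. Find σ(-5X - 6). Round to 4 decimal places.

7.8102

Var(-5X - 6) = (-5)²·2.44 = 61
σ(-5X - 6) = √61 ≈ 7.8102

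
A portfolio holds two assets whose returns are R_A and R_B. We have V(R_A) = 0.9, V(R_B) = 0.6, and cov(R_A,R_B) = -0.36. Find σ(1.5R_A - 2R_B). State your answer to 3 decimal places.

V(1.5R_A - 2R_B) = (1.5)²·V(R_A) + (-2)²·V(R_B) + 2·(1.5)·(-2)·cov(R_A,R_B)
= 2.25·0.9 + 4·0.6 + -6·-0.36 = 6.585
σ(1.5R_A - 2R_B) = √6.585 ≈ 2.566

2.566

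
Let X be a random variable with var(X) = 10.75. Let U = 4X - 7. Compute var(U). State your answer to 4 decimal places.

var(4X - 7) = (4)²·var(X) = 16·10.75 = 172

172.0000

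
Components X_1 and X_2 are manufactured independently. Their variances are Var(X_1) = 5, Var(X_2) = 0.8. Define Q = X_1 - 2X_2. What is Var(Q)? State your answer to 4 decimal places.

8.2000

By independence, Var(Q) = (1)²Var(X_1) + (-2)²Var(X_2)
= (1)²·5 + (-2)²·0.8 = 8.2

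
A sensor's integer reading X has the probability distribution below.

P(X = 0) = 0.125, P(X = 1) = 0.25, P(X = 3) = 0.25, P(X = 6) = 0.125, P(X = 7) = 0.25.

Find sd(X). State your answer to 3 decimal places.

E[X] = (0)(0.125) + (1)(0.25) + (3)(0.25) + (6)(0.125) + (7)(0.25) = 3.5
E[X²] = (0)²(0.125) + (1)²(0.25) + (3)²(0.25) + (6)²(0.125) + (7)²(0.25) = 19.25
Var(X) = E[X²] − (E[X])² = 19.25 − (3.5)² = 7
sd(X) = √7 ≈ 2.646

2.646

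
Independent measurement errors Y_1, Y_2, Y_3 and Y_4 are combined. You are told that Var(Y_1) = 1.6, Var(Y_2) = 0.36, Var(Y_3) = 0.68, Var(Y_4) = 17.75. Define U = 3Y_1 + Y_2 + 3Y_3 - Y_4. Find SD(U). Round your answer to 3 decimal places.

By independence, Var(U) = (3)²Var(Y_1) + (1)²Var(Y_2) + (3)²Var(Y_3) + (-1)²Var(Y_4)
= (3)²·1.6 + (1)²·0.36 + (3)²·0.68 + (-1)²·17.75 = 38.63
SD(U) = √38.63 ≈ 6.215

6.215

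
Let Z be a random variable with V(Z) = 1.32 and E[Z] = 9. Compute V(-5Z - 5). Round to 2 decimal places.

V(-5Z - 5) = (-5)²·V(Z) = 25·1.32 = 33

33.00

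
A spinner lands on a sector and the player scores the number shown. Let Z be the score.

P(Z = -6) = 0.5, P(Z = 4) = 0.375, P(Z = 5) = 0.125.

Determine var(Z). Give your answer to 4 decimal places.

26.3594

E[Z] = (-6)(0.5) + (4)(0.375) + (5)(0.125) = -0.875
E[Z²] = (-6)²(0.5) + (4)²(0.375) + (5)²(0.125) = 27.125
var(Z) = E[Z²] − (E[Z])² = 27.125 − (-0.875)² = 26.359375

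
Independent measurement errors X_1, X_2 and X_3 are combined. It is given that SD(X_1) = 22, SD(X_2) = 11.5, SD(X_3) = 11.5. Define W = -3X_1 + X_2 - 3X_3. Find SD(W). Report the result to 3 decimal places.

var(X_1) = 484, var(X_2) = 132.25, var(X_3) = 132.25
By independence, var(W) = (-3)²var(X_1) + (1)²var(X_2) + (-3)²var(X_3)
= (-3)²·484 + (1)²·132.25 + (-3)²·132.25 = 5678.5
SD(W) = √5678.5 ≈ 75.356

75.356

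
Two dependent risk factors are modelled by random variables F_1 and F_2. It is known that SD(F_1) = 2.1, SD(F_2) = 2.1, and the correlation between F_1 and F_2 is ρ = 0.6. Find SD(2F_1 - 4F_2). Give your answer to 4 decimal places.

V(F_1) = (2.1)² = 4.41;  V(F_2) = (2.1)² = 4.41
Cov(F_1,F_2) = ρ·SD(F_1)·SD(F_2) = 0.6·2.1·2.1 = 2.646
V(2F_1 - 4F_2) = (2)²·V(F_1) + (-4)²·V(F_2) + 2·(2)·(-4)·Cov(F_1,F_2)
= 4·4.41 + 16·4.41 + -16·2.646 = 45.864
SD(2F_1 - 4F_2) = √45.864 ≈ 6.7723

6.7723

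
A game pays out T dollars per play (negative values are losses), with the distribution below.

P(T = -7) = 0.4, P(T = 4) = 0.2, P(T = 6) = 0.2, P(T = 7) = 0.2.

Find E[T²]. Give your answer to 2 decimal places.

E[T²] = (-7)²(0.4) + (4)²(0.2) + (6)²(0.2) + (7)²(0.2) = 39.8

39.80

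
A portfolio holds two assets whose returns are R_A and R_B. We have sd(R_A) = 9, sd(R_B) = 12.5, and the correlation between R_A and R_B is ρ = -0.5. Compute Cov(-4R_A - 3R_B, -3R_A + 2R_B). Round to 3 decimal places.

-21.750

V(R_A) = (9)² = 81;  V(R_B) = (12.5)² = 156.25
Cov(R_A,R_B) = ρ·sd(R_A)·sd(R_B) = -0.5·9·12.5 = -56.25
Cov(-4R_A - 3R_B, -3R_A + 2R_B) = (-4)(-3)V(R_A) + (-3)(2)V(R_B) + [(-4)(2) + (-3)(-3)]Cov(R_A,R_B)
= 12·81 + -6·156.25 + 1·-56.25 = -21.75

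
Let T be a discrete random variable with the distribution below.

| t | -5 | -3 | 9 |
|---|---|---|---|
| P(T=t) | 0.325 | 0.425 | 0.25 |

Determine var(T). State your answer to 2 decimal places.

E[T] = (-5)(0.325) + (-3)(0.425) + (9)(0.25) = -0.65
E[T²] = (-5)²(0.325) + (-3)²(0.425) + (9)²(0.25) = 32.2
var(T) = E[T²] − (E[T])² = 32.2 − (-0.65)² = 31.7775

31.78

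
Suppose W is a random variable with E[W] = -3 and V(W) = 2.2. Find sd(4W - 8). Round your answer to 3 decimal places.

V(4W - 8) = (4)²·2.2 = 35.2
sd(4W - 8) = √35.2 ≈ 5.933

5.933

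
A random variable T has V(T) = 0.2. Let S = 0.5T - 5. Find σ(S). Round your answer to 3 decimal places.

V(0.5T - 5) = (0.5)²·0.2 = 0.05
σ(S) = √0.05 ≈ 0.224

0.224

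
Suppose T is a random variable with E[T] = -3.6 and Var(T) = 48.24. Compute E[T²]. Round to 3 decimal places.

E[T²] = Var(T) + (E[T])² = 48.24 + (-3.6)² = 61.2

61.200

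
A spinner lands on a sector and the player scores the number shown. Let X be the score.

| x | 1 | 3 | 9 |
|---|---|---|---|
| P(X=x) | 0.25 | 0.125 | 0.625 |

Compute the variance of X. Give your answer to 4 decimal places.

E[X] = (1)(0.25) + (3)(0.125) + (9)(0.625) = 6.25
E[X²] = (1)²(0.25) + (3)²(0.125) + (9)²(0.625) = 52
Var(X) = E[X²] − (E[X])² = 52 − (6.25)² = 12.9375

12.9375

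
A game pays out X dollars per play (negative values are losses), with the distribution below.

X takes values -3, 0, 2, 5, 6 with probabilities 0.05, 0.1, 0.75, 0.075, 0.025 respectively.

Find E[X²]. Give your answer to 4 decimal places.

6.2250

E[X²] = (-3)²(0.05) + (0)²(0.1) + (2)²(0.75) + (5)²(0.075) + (6)²(0.025) = 6.225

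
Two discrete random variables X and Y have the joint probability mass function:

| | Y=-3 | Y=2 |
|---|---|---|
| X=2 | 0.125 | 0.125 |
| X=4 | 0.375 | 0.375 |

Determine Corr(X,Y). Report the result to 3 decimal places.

0.000

E[X] = 3.5,  E[Y] = -0.5
E[XY] = -1.75
Cov(X,Y) = E[XY] − E[X]E[Y] = -1.75 − (3.5)(-0.5) = 0
var(X) = 0.75,  var(Y) = 6.25
ρ = 0 / √(0.75·6.25) ≈ 0.000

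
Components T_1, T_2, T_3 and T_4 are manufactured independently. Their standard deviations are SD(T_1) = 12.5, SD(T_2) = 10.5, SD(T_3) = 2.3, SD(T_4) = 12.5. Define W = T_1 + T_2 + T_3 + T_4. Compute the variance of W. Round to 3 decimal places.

var(T_1) = 156.25, var(T_2) = 110.25, var(T_3) = 5.29, var(T_4) = 156.25
By independence, var(W) = (1)²var(T_1) + (1)²var(T_2) + (1)²var(T_3) + (1)²var(T_4)
= (1)²·156.25 + (1)²·110.25 + (1)²·5.29 + (1)²·156.25 = 428.04

428.040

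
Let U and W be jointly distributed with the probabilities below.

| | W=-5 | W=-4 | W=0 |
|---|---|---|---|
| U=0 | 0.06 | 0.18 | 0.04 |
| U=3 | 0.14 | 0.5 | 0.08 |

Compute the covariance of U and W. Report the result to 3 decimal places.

E[U] = 2.16,  E[W] = -3.72
E[UW] = -8.1
Cov(U,W) = E[UW] − E[U]E[W] = -8.1 − (2.16)(-3.72) = -0.0648

-0.065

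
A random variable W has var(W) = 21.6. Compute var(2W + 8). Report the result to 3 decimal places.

86.400

var(2W + 8) = (2)²·var(W) = 4·21.6 = 86.4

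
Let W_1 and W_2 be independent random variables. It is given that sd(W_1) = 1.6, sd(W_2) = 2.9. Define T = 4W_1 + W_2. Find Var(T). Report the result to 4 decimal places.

49.3700

Var(W_1) = 2.56, Var(W_2) = 8.41
By independence, Var(T) = (4)²Var(W_1) + (1)²Var(W_2)
= (4)²·2.56 + (1)²·8.41 = 49.37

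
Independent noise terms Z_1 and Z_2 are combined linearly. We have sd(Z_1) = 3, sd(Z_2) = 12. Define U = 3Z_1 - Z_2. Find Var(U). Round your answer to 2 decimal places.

Var(Z_1) = 9, Var(Z_2) = 144
By independence, Var(U) = (3)²Var(Z_1) + (-1)²Var(Z_2)
= (3)²·9 + (-1)²·144 = 225

225.00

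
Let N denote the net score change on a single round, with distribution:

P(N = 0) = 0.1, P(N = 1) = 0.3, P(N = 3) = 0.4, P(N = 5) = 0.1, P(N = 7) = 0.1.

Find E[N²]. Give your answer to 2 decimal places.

E[N²] = (0)²(0.1) + (1)²(0.3) + (3)²(0.4) + (5)²(0.1) + (7)²(0.1) = 11.3

11.30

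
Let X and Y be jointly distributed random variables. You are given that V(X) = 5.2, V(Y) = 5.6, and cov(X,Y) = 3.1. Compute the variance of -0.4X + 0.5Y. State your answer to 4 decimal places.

V(-0.4X + 0.5Y) = (-0.4)²·V(X) + (0.5)²·V(Y) + 2·(-0.4)·(0.5)·cov(X,Y)
= 0.16·5.2 + 0.25·5.6 + -0.4·3.1 = 0.992

0.9920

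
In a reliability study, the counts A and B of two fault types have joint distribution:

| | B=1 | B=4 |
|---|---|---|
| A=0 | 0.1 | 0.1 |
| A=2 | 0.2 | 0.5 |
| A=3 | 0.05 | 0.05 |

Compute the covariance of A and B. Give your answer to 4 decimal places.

E[A] = 1.7,  E[B] = 2.95
E[AB] = 5.15
Cov(A,B) = E[AB] − E[A]E[B] = 5.15 − (1.7)(2.95) = 0.135

0.1350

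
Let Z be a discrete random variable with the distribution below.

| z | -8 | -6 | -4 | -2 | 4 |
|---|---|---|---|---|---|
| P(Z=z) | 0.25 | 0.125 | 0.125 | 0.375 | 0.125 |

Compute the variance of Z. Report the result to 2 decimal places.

13.75

E[Z] = (-8)(0.25) + (-6)(0.125) + (-4)(0.125) + (-2)(0.375) + (4)(0.125) = -3.5
E[Z²] = (-8)²(0.25) + (-6)²(0.125) + (-4)²(0.125) + (-2)²(0.375) + (4)²(0.125) = 26
Var(Z) = E[Z²] − (E[Z])² = 26 − (-3.5)² = 13.75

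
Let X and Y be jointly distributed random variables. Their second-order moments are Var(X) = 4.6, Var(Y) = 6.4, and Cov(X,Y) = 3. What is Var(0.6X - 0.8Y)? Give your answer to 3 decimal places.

Var(0.6X - 0.8Y) = (0.6)²·Var(X) + (-0.8)²·Var(Y) + 2·(0.6)·(-0.8)·Cov(X,Y)
= 0.36·4.6 + 0.64·6.4 + -0.96·3 = 2.872

2.872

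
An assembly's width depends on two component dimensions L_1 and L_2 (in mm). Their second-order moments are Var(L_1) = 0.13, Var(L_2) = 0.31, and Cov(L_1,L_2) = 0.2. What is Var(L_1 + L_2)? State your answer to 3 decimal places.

Var(L_1 + L_2) = (1)²·Var(L_1) + (1)²·Var(L_2) + 2·(1)·(1)·Cov(L_1,L_2)
= 1·0.13 + 1·0.31 + 2·0.2 = 0.84

0.840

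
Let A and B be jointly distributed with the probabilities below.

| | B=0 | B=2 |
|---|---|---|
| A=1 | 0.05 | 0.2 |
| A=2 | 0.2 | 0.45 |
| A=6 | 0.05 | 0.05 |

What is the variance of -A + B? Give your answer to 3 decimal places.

3.088

E[A] = 2.15,  E[B] = 1.4,  E[AB] = 2.8
Var(A) = 6.45 − (2.15)² = 1.8275;  Var(B) = 2.8 − (1.4)² = 0.84
Cov(A,B) = 2.8 − (2.15)(1.4) = -0.21
Var(-A + B) = (-1)²·1.8275 + (1)²·0.84 + 2·(-1)·(1)·-0.21 = 3.0875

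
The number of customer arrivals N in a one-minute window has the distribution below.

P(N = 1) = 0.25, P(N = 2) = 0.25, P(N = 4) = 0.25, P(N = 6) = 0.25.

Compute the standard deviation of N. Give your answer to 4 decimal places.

E[N] = (1)(0.25) + (2)(0.25) + (4)(0.25) + (6)(0.25) = 3.25
E[N²] = (1)²(0.25) + (2)²(0.25) + (4)²(0.25) + (6)²(0.25) = 14.25
Var(N) = E[N²] − (E[N])² = 14.25 − (3.25)² = 3.6875
sd(N) = √3.6875 ≈ 1.9203

1.9203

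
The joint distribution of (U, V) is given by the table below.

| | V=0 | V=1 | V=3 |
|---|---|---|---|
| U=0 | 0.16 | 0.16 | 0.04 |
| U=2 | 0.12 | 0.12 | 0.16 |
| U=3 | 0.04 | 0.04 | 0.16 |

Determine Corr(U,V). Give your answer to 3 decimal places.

0.415

E[U] = 1.52,  E[V] = 1.4
E[UV] = 2.76
cov(U,V) = E[UV] − E[U]E[V] = 2.76 − (1.52)(1.4) = 0.632
var(U) = 1.4496,  var(V) = 1.6
ρ = 0.632 / √(1.4496·1.6) ≈ 0.415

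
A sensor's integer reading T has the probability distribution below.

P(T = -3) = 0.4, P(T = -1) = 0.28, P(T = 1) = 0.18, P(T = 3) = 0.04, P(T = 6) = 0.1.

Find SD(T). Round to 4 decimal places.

E[T] = (-3)(0.4) + (-1)(0.28) + (1)(0.18) + (3)(0.04) + (6)(0.1) = -0.58
E[T²] = (-3)²(0.4) + (-1)²(0.28) + (1)²(0.18) + (3)²(0.04) + (6)²(0.1) = 8.02
var(T) = E[T²] − (E[T])² = 8.02 − (-0.58)² = 7.6836
SD(T) = √7.6836 ≈ 2.7719

2.7719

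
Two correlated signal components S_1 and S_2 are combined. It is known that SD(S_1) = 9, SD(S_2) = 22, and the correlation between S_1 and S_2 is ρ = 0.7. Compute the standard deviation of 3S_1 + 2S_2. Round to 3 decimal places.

V(S_1) = (9)² = 81;  V(S_2) = (22)² = 484
cov(S_1,S_2) = ρ·SD(S_1)·SD(S_2) = 0.7·9·22 = 138.6
V(3S_1 + 2S_2) = (3)²·V(S_1) + (2)²·V(S_2) + 2·(3)·(2)·cov(S_1,S_2)
= 9·81 + 4·484 + 12·138.6 = 4328.2
SD(3S_1 + 2S_2) = √4328.2 ≈ 65.789

65.789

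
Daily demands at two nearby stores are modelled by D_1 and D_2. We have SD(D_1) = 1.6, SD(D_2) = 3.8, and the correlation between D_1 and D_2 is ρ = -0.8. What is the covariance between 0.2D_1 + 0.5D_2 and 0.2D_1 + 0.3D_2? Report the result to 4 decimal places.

V(D_1) = (1.6)² = 2.56;  V(D_2) = (3.8)² = 14.44
Cov(D_1,D_2) = ρ·SD(D_1)·SD(D_2) = -0.8·1.6·3.8 = -4.864
Cov(0.2D_1 + 0.5D_2, 0.2D_1 + 0.3D_2) = (0.2)(0.2)V(D_1) + (0.5)(0.3)V(D_2) + [(0.2)(0.3) + (0.5)(0.2)]Cov(D_1,D_2)
= 0.04·2.56 + 0.15·14.44 + 0.16·-4.864 = 1.49016

1.4902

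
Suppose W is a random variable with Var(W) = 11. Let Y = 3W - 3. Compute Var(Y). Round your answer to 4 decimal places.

99.0000

Var(3W - 3) = (3)²·Var(W) = 9·11 = 99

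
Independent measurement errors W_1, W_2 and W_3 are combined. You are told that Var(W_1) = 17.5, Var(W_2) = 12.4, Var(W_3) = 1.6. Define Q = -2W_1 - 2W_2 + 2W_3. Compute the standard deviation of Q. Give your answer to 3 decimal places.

By independence, Var(Q) = (-2)²Var(W_1) + (-2)²Var(W_2) + (2)²Var(W_3)
= (-2)²·17.5 + (-2)²·12.4 + (2)²·1.6 = 126
SD(Q) = √126 ≈ 11.225

11.225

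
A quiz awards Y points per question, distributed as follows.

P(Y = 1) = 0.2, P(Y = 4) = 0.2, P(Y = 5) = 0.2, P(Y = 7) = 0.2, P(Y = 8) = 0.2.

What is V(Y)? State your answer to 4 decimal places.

E[Y] = (1)(0.2) + (4)(0.2) + (5)(0.2) + (7)(0.2) + (8)(0.2) = 5
E[Y²] = (1)²(0.2) + (4)²(0.2) + (5)²(0.2) + (7)²(0.2) + (8)²(0.2) = 31
V(Y) = E[Y²] − (E[Y])² = 31 − (5)² = 6

6.0000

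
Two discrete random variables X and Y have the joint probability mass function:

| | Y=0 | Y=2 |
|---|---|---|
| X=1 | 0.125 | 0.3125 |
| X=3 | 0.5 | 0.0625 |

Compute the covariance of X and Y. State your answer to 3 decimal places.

-0.594

E[X] = 2.125,  E[Y] = 0.75
E[XY] = 1
Cov(X,Y) = E[XY] − E[X]E[Y] = 1 − (2.125)(0.75) = -0.59375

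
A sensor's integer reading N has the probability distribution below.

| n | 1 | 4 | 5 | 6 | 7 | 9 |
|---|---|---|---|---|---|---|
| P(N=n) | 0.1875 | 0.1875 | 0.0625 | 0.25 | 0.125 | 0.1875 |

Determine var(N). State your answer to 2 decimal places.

E[N] = (1)(0.1875) + (4)(0.1875) + (5)(0.0625) + (6)(0.25) + (7)(0.125) + (9)(0.1875) = 5.3125
E[N²] = (1)²(0.1875) + (4)²(0.1875) + (5)²(0.0625) + (6)²(0.25) + (7)²(0.125) + (9)²(0.1875) = 35.0625
var(N) = E[N²] − (E[N])² = 35.0625 − (5.3125)² = 6.83984375

6.84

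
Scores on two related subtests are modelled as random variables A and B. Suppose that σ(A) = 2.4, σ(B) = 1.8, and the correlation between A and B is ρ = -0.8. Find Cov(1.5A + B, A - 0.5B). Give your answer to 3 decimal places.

V(A) = (2.4)² = 5.76;  V(B) = (1.8)² = 3.24
Cov(A,B) = ρ·σ(A)·σ(B) = -0.8·2.4·1.8 = -3.456
Cov(1.5A + B, A - 0.5B) = (1.5)(1)V(A) + (1)(-0.5)V(B) + [(1.5)(-0.5) + (1)(1)]Cov(A,B)
= 1.5·5.76 + -0.5·3.24 + 0.25·-3.456 = 6.156

6.156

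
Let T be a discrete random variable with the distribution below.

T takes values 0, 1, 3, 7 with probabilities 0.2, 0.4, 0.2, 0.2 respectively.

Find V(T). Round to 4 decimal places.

E[T] = (0)(0.2) + (1)(0.4) + (3)(0.2) + (7)(0.2) = 2.4
E[T²] = (0)²(0.2) + (1)²(0.4) + (3)²(0.2) + (7)²(0.2) = 12
V(T) = E[T²] − (E[T])² = 12 − (2.4)² = 6.24

6.2400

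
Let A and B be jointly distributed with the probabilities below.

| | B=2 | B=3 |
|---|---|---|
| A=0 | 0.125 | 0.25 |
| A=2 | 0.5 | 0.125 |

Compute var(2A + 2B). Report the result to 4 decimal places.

E[A] = 1.25,  E[B] = 2.375,  E[AB] = 2.75
var(A) = 2.5 − (1.25)² = 0.9375;  var(B) = 5.875 − (2.375)² = 0.234375
cov(A,B) = 2.75 − (1.25)(2.375) = -0.21875
var(2A + 2B) = (2)²·0.9375 + (2)²·0.234375 + 2·(2)·(2)·-0.21875 = 2.9375

2.9375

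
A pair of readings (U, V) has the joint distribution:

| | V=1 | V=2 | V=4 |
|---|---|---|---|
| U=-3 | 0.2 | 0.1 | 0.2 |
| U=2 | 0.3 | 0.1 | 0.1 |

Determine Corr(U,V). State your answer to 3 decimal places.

E[U] = -0.5,  E[V] = 2.1
E[UV] = -1.8
cov(U,V) = E[UV] − E[U]E[V] = -1.8 − (-0.5)(2.1) = -0.75
Var(U) = 6.25,  Var(V) = 1.69
ρ = -0.75 / √(6.25·1.69) ≈ -0.231

-0.231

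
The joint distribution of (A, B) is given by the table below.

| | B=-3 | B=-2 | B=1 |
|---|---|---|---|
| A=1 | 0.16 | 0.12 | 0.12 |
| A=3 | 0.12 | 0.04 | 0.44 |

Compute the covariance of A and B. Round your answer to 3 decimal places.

0.720

E[A] = 2.2,  E[B] = -0.6
E[AB] = -0.6
Cov(A,B) = E[AB] − E[A]E[B] = -0.6 − (2.2)(-0.6) = 0.72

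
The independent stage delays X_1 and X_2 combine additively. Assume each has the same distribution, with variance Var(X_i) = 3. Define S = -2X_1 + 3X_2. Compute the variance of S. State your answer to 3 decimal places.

39.000

By independence, Var(S) = (-2)²Var(X_1) + (3)²Var(X_2)
= (-2)²·3 + (3)²·3 = 39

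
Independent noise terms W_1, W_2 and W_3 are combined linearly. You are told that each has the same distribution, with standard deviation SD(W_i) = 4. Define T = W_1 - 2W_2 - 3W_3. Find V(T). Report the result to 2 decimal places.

V(W_i) = (4)² = 16
By independence, V(T) = (1)²V(W_1) + (-2)²V(W_2) + (-3)²V(W_3)
= (1)²·16 + (-2)²·16 + (-3)²·16 = 224

224.00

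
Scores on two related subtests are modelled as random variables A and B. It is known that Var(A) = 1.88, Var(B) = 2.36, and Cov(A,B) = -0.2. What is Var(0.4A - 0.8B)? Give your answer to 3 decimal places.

1.939

Var(0.4A - 0.8B) = (0.4)²·Var(A) + (-0.8)²·Var(B) + 2·(0.4)·(-0.8)·Cov(A,B)
= 0.16·1.88 + 0.64·2.36 + -0.64·-0.2 = 1.9392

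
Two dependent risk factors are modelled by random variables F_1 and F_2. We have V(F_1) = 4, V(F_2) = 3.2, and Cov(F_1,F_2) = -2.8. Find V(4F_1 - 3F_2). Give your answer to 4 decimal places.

V(4F_1 - 3F_2) = (4)²·V(F_1) + (-3)²·V(F_2) + 2·(4)·(-3)·Cov(F_1,F_2)
= 16·4 + 9·3.2 + -24·-2.8 = 160

160.0000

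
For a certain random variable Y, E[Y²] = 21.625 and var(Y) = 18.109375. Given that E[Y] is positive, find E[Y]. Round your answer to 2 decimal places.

(E[Y])² = E[Y²] − var(Y) = 21.625 − 18.109375 = 3.515625
E[Y] = √3.515625 = 1.875

1.88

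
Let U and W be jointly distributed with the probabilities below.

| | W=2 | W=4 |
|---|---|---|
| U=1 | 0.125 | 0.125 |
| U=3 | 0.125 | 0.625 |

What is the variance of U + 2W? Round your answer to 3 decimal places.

E[U] = 2.5,  E[W] = 3.5,  E[UW] = 9
Var(U) = 7 − (2.5)² = 0.75;  Var(W) = 13 − (3.5)² = 0.75
Cov(U,W) = 9 − (2.5)(3.5) = 0.25
Var(U + 2W) = (1)²·0.75 + (2)²·0.75 + 2·(1)·(2)·0.25 = 4.75

4.750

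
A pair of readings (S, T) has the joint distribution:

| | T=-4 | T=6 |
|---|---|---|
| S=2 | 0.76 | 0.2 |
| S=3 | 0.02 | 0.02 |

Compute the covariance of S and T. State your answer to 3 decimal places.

E[S] = 2.04,  E[T] = -1.8
E[ST] = -3.56
cov(S,T) = E[ST] − E[S]E[T] = -3.56 − (2.04)(-1.8) = 0.112

0.112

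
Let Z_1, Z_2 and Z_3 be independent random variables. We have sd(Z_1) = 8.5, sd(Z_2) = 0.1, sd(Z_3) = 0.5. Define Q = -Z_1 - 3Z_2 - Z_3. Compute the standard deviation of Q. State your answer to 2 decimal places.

Var(Z_1) = 72.25, Var(Z_2) = 0.01, Var(Z_3) = 0.25
By independence, Var(Q) = (-1)²Var(Z_1) + (-3)²Var(Z_2) + (-1)²Var(Z_3)
= (-1)²·72.25 + (-3)²·0.01 + (-1)²·0.25 = 72.59
sd(Q) = √72.59 ≈ 8.52

8.52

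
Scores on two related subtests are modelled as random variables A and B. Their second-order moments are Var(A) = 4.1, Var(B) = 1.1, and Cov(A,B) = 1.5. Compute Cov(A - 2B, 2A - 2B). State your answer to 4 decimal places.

Cov(A - 2B, 2A - 2B) = (1)(2)Var(A) + (-2)(-2)Var(B) + [(1)(-2) + (-2)(2)]Cov(A,B)
= 2·4.1 + 4·1.1 + -6·1.5 = 3.6

3.6000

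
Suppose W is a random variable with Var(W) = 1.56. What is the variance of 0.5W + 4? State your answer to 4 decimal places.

0.3900

Var(0.5W + 4) = (0.5)²·Var(W) = 0.25·1.56 = 0.39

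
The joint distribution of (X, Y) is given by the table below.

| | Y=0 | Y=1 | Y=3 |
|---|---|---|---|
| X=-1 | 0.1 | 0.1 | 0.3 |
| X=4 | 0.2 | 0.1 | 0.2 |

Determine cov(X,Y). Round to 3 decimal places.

-0.750

E[X] = 1.5,  E[Y] = 1.7
E[XY] = 1.8
cov(X,Y) = E[XY] − E[X]E[Y] = 1.8 − (1.5)(1.7) = -0.75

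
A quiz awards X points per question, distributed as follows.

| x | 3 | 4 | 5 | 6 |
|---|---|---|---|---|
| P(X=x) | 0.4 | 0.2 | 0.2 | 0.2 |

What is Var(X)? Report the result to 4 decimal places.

E[X] = (3)(0.4) + (4)(0.2) + (5)(0.2) + (6)(0.2) = 4.2
E[X²] = (3)²(0.4) + (4)²(0.2) + (5)²(0.2) + (6)²(0.2) = 19
Var(X) = E[X²] − (E[X])² = 19 − (4.2)² = 1.36

1.3600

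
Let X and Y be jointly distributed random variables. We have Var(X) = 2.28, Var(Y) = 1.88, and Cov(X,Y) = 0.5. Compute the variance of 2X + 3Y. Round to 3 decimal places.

Var(2X + 3Y) = (2)²·Var(X) + (3)²·Var(Y) + 2·(2)·(3)·Cov(X,Y)
= 4·2.28 + 9·1.88 + 12·0.5 = 32.04

32.040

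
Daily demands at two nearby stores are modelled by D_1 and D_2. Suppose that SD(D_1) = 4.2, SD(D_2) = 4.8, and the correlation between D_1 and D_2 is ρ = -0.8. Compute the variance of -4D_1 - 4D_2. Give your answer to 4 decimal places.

134.7840

var(D_1) = (4.2)² = 17.64;  var(D_2) = (4.8)² = 23.04
cov(D_1,D_2) = ρ·SD(D_1)·SD(D_2) = -0.8·4.2·4.8 = -16.128
var(-4D_1 - 4D_2) = (-4)²·var(D_1) + (-4)²·var(D_2) + 2·(-4)·(-4)·cov(D_1,D_2)
= 16·17.64 + 16·23.04 + 32·-16.128 = 134.784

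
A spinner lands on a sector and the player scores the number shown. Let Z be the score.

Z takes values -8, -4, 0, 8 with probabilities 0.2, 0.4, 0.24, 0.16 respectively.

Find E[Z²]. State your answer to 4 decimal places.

E[Z²] = (-8)²(0.2) + (-4)²(0.4) + (0)²(0.24) + (8)²(0.16) = 29.44

29.4400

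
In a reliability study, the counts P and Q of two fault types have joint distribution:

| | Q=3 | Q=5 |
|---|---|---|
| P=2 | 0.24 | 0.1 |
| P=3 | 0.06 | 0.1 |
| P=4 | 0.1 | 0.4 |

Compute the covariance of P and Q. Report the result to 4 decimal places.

0.4080

E[P] = 3.16,  E[Q] = 4.2
E[PQ] = 13.68
Cov(P,Q) = E[PQ] − E[P]E[Q] = 13.68 − (3.16)(4.2) = 0.408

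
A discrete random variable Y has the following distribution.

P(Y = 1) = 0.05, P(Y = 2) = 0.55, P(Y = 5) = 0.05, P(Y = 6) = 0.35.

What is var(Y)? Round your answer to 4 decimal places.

3.8500

E[Y] = (1)(0.05) + (2)(0.55) + (5)(0.05) + (6)(0.35) = 3.5
E[Y²] = (1)²(0.05) + (2)²(0.55) + (5)²(0.05) + (6)²(0.35) = 16.1
var(Y) = E[Y²] − (E[Y])² = 16.1 − (3.5)² = 3.85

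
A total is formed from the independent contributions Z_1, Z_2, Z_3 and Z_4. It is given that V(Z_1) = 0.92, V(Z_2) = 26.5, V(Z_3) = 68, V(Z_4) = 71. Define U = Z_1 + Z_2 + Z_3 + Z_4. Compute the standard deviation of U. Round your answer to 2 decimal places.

By independence, V(U) = (1)²V(Z_1) + (1)²V(Z_2) + (1)²V(Z_3) + (1)²V(Z_4)
= (1)²·0.92 + (1)²·26.5 + (1)²·68 + (1)²·71 = 166.42
SD(U) = √166.42 ≈ 12.90

12.90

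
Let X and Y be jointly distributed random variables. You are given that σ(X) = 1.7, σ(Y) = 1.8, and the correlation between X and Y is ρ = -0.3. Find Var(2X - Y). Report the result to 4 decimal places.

Var(X) = (1.7)² = 2.89;  Var(Y) = (1.8)² = 3.24
Cov(X,Y) = ρ·σ(X)·σ(Y) = -0.3·1.7·1.8 = -0.918
Var(2X - Y) = (2)²·Var(X) + (-1)²·Var(Y) + 2·(2)·(-1)·Cov(X,Y)
= 4·2.89 + 1·3.24 + -4·-0.918 = 18.472

18.4720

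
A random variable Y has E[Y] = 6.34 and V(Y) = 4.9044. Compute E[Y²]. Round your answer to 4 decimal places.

E[Y²] = V(Y) + (E[Y])² = 4.9044 + (6.34)² = 45.1

45.1000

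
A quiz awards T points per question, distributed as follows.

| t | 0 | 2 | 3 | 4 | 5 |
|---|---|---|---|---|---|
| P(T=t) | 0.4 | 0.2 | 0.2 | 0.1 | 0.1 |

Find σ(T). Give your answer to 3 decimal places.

E[T] = (0)(0.4) + (2)(0.2) + (3)(0.2) + (4)(0.1) + (5)(0.1) = 1.9
E[T²] = (0)²(0.4) + (2)²(0.2) + (3)²(0.2) + (4)²(0.1) + (5)²(0.1) = 6.7
var(T) = E[T²] − (E[T])² = 6.7 − (1.9)² = 3.09
σ(T) = √3.09 ≈ 1.758

1.758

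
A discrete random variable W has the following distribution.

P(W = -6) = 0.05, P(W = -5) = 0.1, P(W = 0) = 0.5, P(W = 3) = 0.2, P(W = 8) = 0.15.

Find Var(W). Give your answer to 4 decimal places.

14.7000

E[W] = (-6)(0.05) + (-5)(0.1) + (0)(0.5) + (3)(0.2) + (8)(0.15) = 1
E[W²] = (-6)²(0.05) + (-5)²(0.1) + (0)²(0.5) + (3)²(0.2) + (8)²(0.15) = 15.7
Var(W) = E[W²] − (E[W])² = 15.7 − (1)² = 14.7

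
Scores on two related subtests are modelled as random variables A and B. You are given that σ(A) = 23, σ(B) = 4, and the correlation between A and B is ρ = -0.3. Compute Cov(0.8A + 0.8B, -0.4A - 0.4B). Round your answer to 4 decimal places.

-156.7360

var(A) = (23)² = 529;  var(B) = (4)² = 16
Cov(A,B) = ρ·σ(A)·σ(B) = -0.3·23·4 = -27.6
Cov(0.8A + 0.8B, -0.4A - 0.4B) = (0.8)(-0.4)var(A) + (0.8)(-0.4)var(B) + [(0.8)(-0.4) + (0.8)(-0.4)]Cov(A,B)
= -0.32·529 + -0.32·16 + -0.64·-27.6 = -156.736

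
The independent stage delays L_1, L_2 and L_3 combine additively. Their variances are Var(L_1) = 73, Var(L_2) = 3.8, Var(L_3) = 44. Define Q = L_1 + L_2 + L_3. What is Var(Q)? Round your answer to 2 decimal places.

By independence, Var(Q) = (1)²Var(L_1) + (1)²Var(L_2) + (1)²Var(L_3)
= (1)²·73 + (1)²·3.8 + (1)²·44 = 120.8

120.80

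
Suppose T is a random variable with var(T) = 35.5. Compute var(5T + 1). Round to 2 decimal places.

887.50

var(5T + 1) = (5)²·var(T) = 25·35.5 = 887.5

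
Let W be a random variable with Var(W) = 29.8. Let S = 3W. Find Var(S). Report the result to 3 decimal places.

268.200

Var(3W) = (3)²·Var(W) = 9·29.8 = 268.2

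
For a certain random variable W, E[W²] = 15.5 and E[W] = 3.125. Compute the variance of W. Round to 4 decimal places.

Var(W) = 15.5 − (3.125)² = 5.734375

5.7344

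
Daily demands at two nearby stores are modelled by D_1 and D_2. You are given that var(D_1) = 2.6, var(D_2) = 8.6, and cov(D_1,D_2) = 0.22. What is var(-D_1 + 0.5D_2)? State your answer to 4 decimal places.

var(-D_1 + 0.5D_2) = (-1)²·var(D_1) + (0.5)²·var(D_2) + 2·(-1)·(0.5)·cov(D_1,D_2)
= 1·2.6 + 0.25·8.6 + -1·0.22 = 4.53

4.5300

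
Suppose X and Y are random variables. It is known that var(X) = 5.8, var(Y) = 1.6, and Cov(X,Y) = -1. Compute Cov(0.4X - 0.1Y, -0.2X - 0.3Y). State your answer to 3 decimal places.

Cov(0.4X - 0.1Y, -0.2X - 0.3Y) = (0.4)(-0.2)var(X) + (-0.1)(-0.3)var(Y) + [(0.4)(-0.3) + (-0.1)(-0.2)]Cov(X,Y)
= -0.08·5.8 + 0.03·1.6 + -0.1·-1 = -0.316

-0.316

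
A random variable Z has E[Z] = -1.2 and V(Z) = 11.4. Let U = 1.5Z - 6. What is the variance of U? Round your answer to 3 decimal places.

25.650

V(1.5Z - 6) = (1.5)²·V(Z) = 2.25·11.4 = 25.65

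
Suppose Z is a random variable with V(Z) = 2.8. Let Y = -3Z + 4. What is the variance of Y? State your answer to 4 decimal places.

25.2000

V(-3Z + 4) = (-3)²·V(Z) = 9·2.8 = 25.2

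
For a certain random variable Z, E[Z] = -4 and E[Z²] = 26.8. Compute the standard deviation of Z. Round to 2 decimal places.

3.29

V(Z) = 26.8 − (-4)² = 10.8
σ(Z) = √10.8 ≈ 3.29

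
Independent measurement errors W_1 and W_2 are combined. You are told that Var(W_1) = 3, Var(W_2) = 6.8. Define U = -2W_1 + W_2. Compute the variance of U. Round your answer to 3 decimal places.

18.800

By independence, Var(U) = (-2)²Var(W_1) + (1)²Var(W_2)
= (-2)²·3 + (1)²·6.8 = 18.8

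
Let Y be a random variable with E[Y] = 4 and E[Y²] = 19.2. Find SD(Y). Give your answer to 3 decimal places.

1.789

V(Y) = 19.2 − (4)² = 3.2
SD(Y) = √3.2 ≈ 1.789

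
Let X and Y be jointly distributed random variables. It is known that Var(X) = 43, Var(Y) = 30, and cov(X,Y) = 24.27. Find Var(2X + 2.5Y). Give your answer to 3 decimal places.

Var(2X + 2.5Y) = (2)²·Var(X) + (2.5)²·Var(Y) + 2·(2)·(2.5)·cov(X,Y)
= 4·43 + 6.25·30 + 10·24.27 = 602.2

602.200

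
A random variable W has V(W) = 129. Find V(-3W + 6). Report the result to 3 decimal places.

V(-3W + 6) = (-3)²·V(W) = 9·129 = 1161

1161.000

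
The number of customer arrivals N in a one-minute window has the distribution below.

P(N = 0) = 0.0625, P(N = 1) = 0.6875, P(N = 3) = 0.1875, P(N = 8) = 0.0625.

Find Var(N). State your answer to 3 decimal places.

E[N] = (0)(0.0625) + (1)(0.6875) + (3)(0.1875) + (8)(0.0625) = 1.75
E[N²] = (0)²(0.0625) + (1)²(0.6875) + (3)²(0.1875) + (8)²(0.0625) = 6.375
Var(N) = E[N²] − (E[N])² = 6.375 − (1.75)² = 3.3125

3.313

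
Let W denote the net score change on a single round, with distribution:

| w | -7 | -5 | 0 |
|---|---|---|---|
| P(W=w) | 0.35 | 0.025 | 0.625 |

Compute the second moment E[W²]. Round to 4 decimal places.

E[W²] = (-7)²(0.35) + (-5)²(0.025) + (0)²(0.625) = 17.775

17.7750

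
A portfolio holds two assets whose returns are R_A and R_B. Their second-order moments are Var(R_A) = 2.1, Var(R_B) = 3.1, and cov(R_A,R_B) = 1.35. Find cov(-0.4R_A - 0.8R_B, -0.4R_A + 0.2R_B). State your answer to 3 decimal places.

cov(-0.4R_A - 0.8R_B, -0.4R_A + 0.2R_B) = (-0.4)(-0.4)Var(R_A) + (-0.8)(0.2)Var(R_B) + [(-0.4)(0.2) + (-0.8)(-0.4)]cov(R_A,R_B)
= 0.16·2.1 + -0.16·3.1 + 0.24·1.35 = 0.164

0.164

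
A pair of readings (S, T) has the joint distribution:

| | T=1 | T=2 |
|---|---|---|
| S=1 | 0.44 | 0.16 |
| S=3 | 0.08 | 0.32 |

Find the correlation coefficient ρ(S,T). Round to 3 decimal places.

0.523

E[S] = 1.8,  E[T] = 1.48
E[ST] = 2.92
Cov(S,T) = E[ST] − E[S]E[T] = 2.92 − (1.8)(1.48) = 0.256
V(S) = 0.96,  V(T) = 0.2496
ρ = 0.256 / √(0.96·0.2496) ≈ 0.523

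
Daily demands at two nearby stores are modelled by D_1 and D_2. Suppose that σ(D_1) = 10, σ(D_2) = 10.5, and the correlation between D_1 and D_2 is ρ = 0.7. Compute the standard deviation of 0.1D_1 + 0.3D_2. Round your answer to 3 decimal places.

Var(D_1) = (10)² = 100;  Var(D_2) = (10.5)² = 110.25
cov(D_1,D_2) = ρ·σ(D_1)·σ(D_2) = 0.7·10·10.5 = 73.5
Var(0.1D_1 + 0.3D_2) = (0.1)²·Var(D_1) + (0.3)²·Var(D_2) + 2·(0.1)·(0.3)·cov(D_1,D_2)
= 0.01·100 + 0.09·110.25 + 0.06·73.5 = 15.3325
σ(0.1D_1 + 0.3D_2) = √15.3325 ≈ 3.916

3.916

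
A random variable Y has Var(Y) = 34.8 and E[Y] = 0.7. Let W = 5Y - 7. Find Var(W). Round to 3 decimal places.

870.000

Var(5Y - 7) = (5)²·Var(Y) = 25·34.8 = 870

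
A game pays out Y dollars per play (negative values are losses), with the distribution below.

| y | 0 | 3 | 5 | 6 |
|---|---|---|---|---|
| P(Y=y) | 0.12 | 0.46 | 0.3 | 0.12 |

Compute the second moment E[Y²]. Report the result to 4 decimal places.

E[Y²] = (0)²(0.12) + (3)²(0.46) + (5)²(0.3) + (6)²(0.12) = 15.96

15.9600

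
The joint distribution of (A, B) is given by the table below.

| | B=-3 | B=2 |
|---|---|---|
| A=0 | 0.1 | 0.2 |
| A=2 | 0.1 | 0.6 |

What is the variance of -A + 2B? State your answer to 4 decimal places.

E[A] = 1.4,  E[B] = 1,  E[AB] = 1.8
var(A) = 2.8 − (1.4)² = 0.84;  var(B) = 5 − (1)² = 4
Cov(A,B) = 1.8 − (1.4)(1) = 0.4
var(-A + 2B) = (-1)²·0.84 + (2)²·4 + 2·(-1)·(2)·0.4 = 15.24

15.2400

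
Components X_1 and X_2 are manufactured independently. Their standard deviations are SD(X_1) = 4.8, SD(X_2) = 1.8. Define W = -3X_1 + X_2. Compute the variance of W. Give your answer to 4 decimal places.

Var(X_1) = 23.04, Var(X_2) = 3.24
By independence, Var(W) = (-3)²Var(X_1) + (1)²Var(X_2)
= (-3)²·23.04 + (1)²·3.24 = 210.6

210.6000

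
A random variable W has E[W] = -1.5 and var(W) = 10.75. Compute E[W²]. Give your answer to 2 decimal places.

13.00

E[W²] = var(W) + (E[W])² = 10.75 + (-1.5)² = 13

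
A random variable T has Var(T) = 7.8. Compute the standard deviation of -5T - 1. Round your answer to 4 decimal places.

Var(-5T - 1) = (-5)²·7.8 = 195
SD(-5T - 1) = √195 ≈ 13.9642

13.9642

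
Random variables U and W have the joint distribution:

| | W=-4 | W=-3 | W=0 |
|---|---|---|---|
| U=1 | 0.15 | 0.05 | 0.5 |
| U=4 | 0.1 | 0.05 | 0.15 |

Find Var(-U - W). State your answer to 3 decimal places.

E[U] = 1.9,  E[W] = -1.3,  E[UW] = -2.95
Var(U) = 5.5 − (1.9)² = 1.89;  Var(W) = 4.9 − (-1.3)² = 3.21
cov(U,W) = -2.95 − (1.9)(-1.3) = -0.48
Var(-U - W) = (-1)²·1.89 + (-1)²·3.21 + 2·(-1)·(-1)·-0.48 = 4.14

4.140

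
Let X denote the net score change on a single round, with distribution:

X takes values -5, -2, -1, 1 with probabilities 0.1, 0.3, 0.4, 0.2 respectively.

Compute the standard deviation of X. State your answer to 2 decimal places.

E[X] = (-5)(0.1) + (-2)(0.3) + (-1)(0.4) + (1)(0.2) = -1.3
E[X²] = (-5)²(0.1) + (-2)²(0.3) + (-1)²(0.4) + (1)²(0.2) = 4.3
Var(X) = E[X²] − (E[X])² = 4.3 − (-1.3)² = 2.61
SD(X) = √2.61 ≈ 1.62

1.62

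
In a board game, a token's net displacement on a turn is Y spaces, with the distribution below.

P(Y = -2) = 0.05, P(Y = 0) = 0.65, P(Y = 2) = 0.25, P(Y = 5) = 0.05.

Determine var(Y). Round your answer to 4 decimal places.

E[Y] = (-2)(0.05) + (0)(0.65) + (2)(0.25) + (5)(0.05) = 0.65
E[Y²] = (-2)²(0.05) + (0)²(0.65) + (2)²(0.25) + (5)²(0.05) = 2.45
var(Y) = E[Y²] − (E[Y])² = 2.45 − (0.65)² = 2.0275

2.0275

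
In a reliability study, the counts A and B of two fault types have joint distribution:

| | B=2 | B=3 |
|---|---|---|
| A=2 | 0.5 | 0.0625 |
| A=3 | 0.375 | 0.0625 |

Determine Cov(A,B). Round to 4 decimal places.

0.0078

E[A] = 2.4375,  E[B] = 2.125
E[AB] = 5.1875
Cov(A,B) = E[AB] − E[A]E[B] = 5.1875 − (2.4375)(2.125) = 0.0078125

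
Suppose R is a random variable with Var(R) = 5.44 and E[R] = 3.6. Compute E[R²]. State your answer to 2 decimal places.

18.40

E[R²] = Var(R) + (E[R])² = 5.44 + (3.6)² = 18.4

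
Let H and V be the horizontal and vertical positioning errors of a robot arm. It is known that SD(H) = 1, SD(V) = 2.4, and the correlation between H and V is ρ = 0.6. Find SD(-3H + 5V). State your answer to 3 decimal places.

10.479

Var(H) = (1)² = 1;  Var(V) = (2.4)² = 5.76
Cov(H,V) = ρ·SD(H)·SD(V) = 0.6·1·2.4 = 1.44
Var(-3H + 5V) = (-3)²·Var(H) + (5)²·Var(V) + 2·(-3)·(5)·Cov(H,V)
= 9·1 + 25·5.76 + -30·1.44 = 109.8
SD(-3H + 5V) = √109.8 ≈ 10.479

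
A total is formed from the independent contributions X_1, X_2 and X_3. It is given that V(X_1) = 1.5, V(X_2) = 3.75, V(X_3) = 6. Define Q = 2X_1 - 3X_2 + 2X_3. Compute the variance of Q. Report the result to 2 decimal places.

By independence, V(Q) = (2)²V(X_1) + (-3)²V(X_2) + (2)²V(X_3)
= (2)²·1.5 + (-3)²·3.75 + (2)²·6 = 63.75

63.75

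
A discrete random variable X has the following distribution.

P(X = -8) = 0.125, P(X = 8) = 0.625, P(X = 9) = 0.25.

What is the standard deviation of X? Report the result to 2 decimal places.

E[X] = (-8)(0.125) + (8)(0.625) + (9)(0.25) = 6.25
E[X²] = (-8)²(0.125) + (8)²(0.625) + (9)²(0.25) = 68.25
Var(X) = E[X²] − (E[X])² = 68.25 − (6.25)² = 29.1875
σ(X) = √29.1875 ≈ 5.40

5.40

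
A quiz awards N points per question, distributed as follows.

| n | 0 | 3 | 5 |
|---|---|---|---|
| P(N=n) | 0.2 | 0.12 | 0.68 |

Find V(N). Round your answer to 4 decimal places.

3.9424

E[N] = (0)(0.2) + (3)(0.12) + (5)(0.68) = 3.76
E[N²] = (0)²(0.2) + (3)²(0.12) + (5)²(0.68) = 18.08
V(N) = E[N²] − (E[N])² = 18.08 − (3.76)² = 3.9424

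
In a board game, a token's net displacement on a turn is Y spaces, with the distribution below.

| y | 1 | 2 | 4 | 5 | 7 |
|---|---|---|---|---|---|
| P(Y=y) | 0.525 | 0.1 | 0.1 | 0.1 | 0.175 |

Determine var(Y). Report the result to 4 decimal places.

5.4775

E[Y] = (1)(0.525) + (2)(0.1) + (4)(0.1) + (5)(0.1) + (7)(0.175) = 2.85
E[Y²] = (1)²(0.525) + (2)²(0.1) + (4)²(0.1) + (5)²(0.1) + (7)²(0.175) = 13.6
var(Y) = E[Y²] − (E[Y])² = 13.6 − (2.85)² = 5.4775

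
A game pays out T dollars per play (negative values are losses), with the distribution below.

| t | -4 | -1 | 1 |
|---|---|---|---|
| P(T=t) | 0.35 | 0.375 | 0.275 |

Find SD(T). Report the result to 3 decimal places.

E[T] = (-4)(0.35) + (-1)(0.375) + (1)(0.275) = -1.5
E[T²] = (-4)²(0.35) + (-1)²(0.375) + (1)²(0.275) = 6.25
V(T) = E[T²] − (E[T])² = 6.25 − (-1.5)² = 4
SD(T) = √4 ≈ 2.000

2.000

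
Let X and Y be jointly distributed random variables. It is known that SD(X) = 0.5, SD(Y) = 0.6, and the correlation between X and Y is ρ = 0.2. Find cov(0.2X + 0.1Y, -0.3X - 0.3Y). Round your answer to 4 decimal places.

Var(X) = (0.5)² = 0.25;  Var(Y) = (0.6)² = 0.36
cov(X,Y) = ρ·SD(X)·SD(Y) = 0.2·0.5·0.6 = 0.06
cov(0.2X + 0.1Y, -0.3X - 0.3Y) = (0.2)(-0.3)Var(X) + (0.1)(-0.3)Var(Y) + [(0.2)(-0.3) + (0.1)(-0.3)]cov(X,Y)
= -0.06·0.25 + -0.03·0.36 + -0.09·0.06 = -0.0312

-0.0312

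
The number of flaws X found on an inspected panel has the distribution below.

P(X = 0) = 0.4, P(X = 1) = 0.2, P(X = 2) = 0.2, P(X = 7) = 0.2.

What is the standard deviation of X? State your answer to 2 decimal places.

2.61

E[X] = (0)(0.4) + (1)(0.2) + (2)(0.2) + (7)(0.2) = 2
E[X²] = (0)²(0.4) + (1)²(0.2) + (2)²(0.2) + (7)²(0.2) = 10.8
V(X) = E[X²] − (E[X])² = 10.8 − (2)² = 6.8
SD(X) = √6.8 ≈ 2.61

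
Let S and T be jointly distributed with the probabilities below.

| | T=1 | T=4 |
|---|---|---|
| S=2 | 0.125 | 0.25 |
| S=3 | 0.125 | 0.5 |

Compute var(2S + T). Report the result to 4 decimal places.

3.0000

E[S] = 2.625,  E[T] = 3.25,  E[ST] = 8.625
var(S) = 7.125 − (2.625)² = 0.234375;  var(T) = 12.25 − (3.25)² = 1.6875
Cov(S,T) = 8.625 − (2.625)(3.25) = 0.09375
var(2S + T) = (2)²·0.234375 + (1)²·1.6875 + 2·(2)·(1)·0.09375 = 3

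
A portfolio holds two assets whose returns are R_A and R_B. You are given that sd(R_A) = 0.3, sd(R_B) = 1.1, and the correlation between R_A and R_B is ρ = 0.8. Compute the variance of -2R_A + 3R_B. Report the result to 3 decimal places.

8.082

Var(R_A) = (0.3)² = 0.09;  Var(R_B) = (1.1)² = 1.21
Cov(R_A,R_B) = ρ·sd(R_A)·sd(R_B) = 0.8·0.3·1.1 = 0.264
Var(-2R_A + 3R_B) = (-2)²·Var(R_A) + (3)²·Var(R_B) + 2·(-2)·(3)·Cov(R_A,R_B)
= 4·0.09 + 9·1.21 + -12·0.264 = 8.082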